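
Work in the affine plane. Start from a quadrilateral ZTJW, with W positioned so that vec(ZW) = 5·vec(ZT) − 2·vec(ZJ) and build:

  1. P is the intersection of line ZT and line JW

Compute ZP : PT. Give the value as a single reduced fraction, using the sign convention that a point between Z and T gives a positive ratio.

ZP:PT = -5/2

Set Z = (0, 0), T = (1, 0), J = (0, 1), W = (5, -2); any affine frame gives the same invariant.
1. P is the intersection of line ZT and line JW ⇒ P = (5/3, 0)
P = Z + t·(T−Z) with t = 5/3, so ZP:PT = t:(1−t) = 5/3:-2/3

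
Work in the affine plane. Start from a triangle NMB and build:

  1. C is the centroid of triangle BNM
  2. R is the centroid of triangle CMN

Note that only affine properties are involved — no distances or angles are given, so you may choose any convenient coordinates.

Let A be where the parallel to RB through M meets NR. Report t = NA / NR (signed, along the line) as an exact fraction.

t = 2

Work in coordinates with N = (0, 0), M = (1, 0), B = (0, 1).
1. C is the centroid of triangle BNM ⇒ C = (1/3, 1/3)
2. R is the centroid of triangle CMN ⇒ R = (4/9, 1/9)
through M parallel to RB: direction (-4/9, 8/9); meets NR at A = (8/9, 2/9)
A = N + t·(R−N) with t = 2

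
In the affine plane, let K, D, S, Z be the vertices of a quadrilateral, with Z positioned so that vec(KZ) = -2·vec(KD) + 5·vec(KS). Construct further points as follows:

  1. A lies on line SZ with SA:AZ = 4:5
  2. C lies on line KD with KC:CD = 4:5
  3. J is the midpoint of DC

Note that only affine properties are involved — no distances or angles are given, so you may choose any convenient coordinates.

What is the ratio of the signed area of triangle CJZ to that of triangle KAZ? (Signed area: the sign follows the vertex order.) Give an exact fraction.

[CJZ]:[KAZ] = 5/4

Choose coordinates K = (0, 0), D = (1, 0), S = (0, 1), Z = (-2, 5).
1. A lies on line SZ with SA:AZ = 4:5 ⇒ A = (-8/9, 25/9)
2. C lies on line KD with KC:CD = 4:5 ⇒ C = (4/9, 0)
3. J is the midpoint of DC ⇒ J = (13/18, 0)
2·[CJZ] = 25/18, 2·[KAZ] = 10/9
[CJZ]:[KAZ] = 25/18:10/9 = 5/4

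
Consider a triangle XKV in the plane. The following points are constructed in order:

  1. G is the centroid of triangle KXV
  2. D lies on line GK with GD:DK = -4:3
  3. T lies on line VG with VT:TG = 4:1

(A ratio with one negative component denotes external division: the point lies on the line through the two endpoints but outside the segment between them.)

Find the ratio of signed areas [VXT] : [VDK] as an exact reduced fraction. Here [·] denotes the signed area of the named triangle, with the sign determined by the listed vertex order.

Choose coordinates X = (0, 0), K = (1, 0), V = (0, 1).
1. G is the centroid of triangle KXV ⇒ G = (1/3, 1/3)
2. D lies on line GK with GD:DK = -4:3 ⇒ D = (3, -1)
3. T lies on line VG with VT:TG = 4:1 ⇒ T = (4/15, 7/15)
2·[VXT] = 4/15, 2·[VDK] = -1
[VXT]:[VDK] = 4/15:-1 = -4/15

[VXT]:[VDK] = -4/15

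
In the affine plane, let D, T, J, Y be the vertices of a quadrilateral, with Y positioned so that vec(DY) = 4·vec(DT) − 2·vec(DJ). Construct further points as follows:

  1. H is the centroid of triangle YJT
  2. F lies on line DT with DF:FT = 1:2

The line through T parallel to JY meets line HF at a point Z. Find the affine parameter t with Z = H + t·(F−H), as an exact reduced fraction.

t = 1/4

Choose coordinates D = (0, 0), T = (1, 0), J = (0, 1), Y = (4, -2).
1. H is the centroid of triangle YJT ⇒ H = (5/3, -1/3)
2. F lies on line DT with DF:FT = 1:2 ⇒ F = (1/3, 0)
through T parallel to JY: direction (4, -3); meets HF at Z = (4/3, -1/4)
Z = H + t·(F−H) with t = 1/4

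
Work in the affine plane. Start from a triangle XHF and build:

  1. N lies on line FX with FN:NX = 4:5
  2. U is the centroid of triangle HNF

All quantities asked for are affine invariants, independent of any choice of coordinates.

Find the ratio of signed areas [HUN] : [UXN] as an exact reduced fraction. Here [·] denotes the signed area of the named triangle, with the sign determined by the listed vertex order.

[HUN]:[UXN] = -4/5

Assign X = (0, 0), H = (1, 0), F = (0, 1) — the answer is frame-independent, so this choice is without loss of generality.
1. N lies on line FX with FN:NX = 4:5 ⇒ N = (0, 5/9)
2. U is the centroid of triangle HNF ⇒ U = (1/3, 14/27)
2·[HUN] = 4/27, 2·[UXN] = -5/27
[HUN]:[UXN] = 4/27:-5/27 = -4/5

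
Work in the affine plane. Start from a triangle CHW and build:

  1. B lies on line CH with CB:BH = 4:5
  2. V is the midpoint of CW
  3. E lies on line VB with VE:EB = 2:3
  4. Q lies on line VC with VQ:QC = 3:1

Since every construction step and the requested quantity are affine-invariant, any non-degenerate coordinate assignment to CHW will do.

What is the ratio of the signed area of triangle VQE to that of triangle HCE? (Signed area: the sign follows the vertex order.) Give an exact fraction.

Work in coordinates with C = (0, 0), H = (1, 0), W = (0, 1).
1. B lies on line CH with CB:BH = 4:5 ⇒ B = (4/9, 0)
2. V is the midpoint of CW ⇒ V = (0, 1/2)
3. E lies on line VB with VE:EB = 2:3 ⇒ E = (8/45, 3/10)
4. Q lies on line VC with VQ:QC = 3:1 ⇒ Q = (0, 1/8)
2·[VQE] = 1/15, 2·[HCE] = -3/10
[VQE]:[HCE] = 1/15:-3/10 = -2/9

[VQE]:[HCE] = -2/9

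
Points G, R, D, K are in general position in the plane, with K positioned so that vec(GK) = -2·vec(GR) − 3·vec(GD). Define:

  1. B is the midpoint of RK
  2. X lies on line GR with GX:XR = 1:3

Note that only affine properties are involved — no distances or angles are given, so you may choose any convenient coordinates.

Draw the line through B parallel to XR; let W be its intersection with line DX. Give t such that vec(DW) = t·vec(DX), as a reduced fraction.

t = 5/2

Work in coordinates with G = (0, 0), R = (1, 0), D = (0, 1), K = (-2, -3).
1. B is the midpoint of RK ⇒ B = (-1/2, -3/2)
2. X lies on line GR with GX:XR = 1:3 ⇒ X = (1/4, 0)
through B parallel to XR: direction (3/4, 0); meets DX at W = (5/8, -3/2)
W = D + t·(X−D) with t = 5/2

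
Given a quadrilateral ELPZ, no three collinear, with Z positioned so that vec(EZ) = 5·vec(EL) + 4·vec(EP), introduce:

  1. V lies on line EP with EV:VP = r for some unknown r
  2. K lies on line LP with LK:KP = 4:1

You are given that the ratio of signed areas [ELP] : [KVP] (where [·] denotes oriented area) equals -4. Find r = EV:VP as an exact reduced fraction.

Set E = (0, 0), L = (1, 0), P = (0, 1), Z = (5, 4); any affine frame gives the same invariant.
1. With EV:VP = r, write λ = r/(r+1) so V = E + λ·(P−E); V is affine-linear in λ
2. K lies on line LP with LK:KP = 4:1 ⇒ K = (1/5, 4/5)
Every point depending on V is an affine combination of V and λ-independent points, so each such coordinate is linear in λ; the λ² term in each signed area is a multiple of (P−E)×(P−E) = 0, so 2·[ELP] and 2·[KVP] are each linear in λ. Evaluating at λ=0 and λ=1:
  2·[ELP] = 1,   2·[KVP] = 1/5·λ − 1/5
So [ELP]:[KVP] = (1) / (1/5·λ − 1/5). Setting this equal to -4:
  1 = -4·(1/5·λ − 1/5)  ⇒  λ = -1/4
Then r = λ/(1−λ) = (-1/4)/(5/4) = -1/5. Check: with r = -1/5, V = (0, -1/4) and [ELP]:[KVP] = -4 as required.

r = -1/5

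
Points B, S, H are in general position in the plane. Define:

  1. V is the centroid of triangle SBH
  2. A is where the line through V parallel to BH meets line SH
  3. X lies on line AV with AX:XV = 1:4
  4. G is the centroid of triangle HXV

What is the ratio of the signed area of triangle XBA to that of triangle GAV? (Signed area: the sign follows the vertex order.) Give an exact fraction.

Set B = (0, 0), S = (1, 0), H = (0, 1); any affine frame gives the same invariant.
1. V is the centroid of triangle SBH ⇒ V = (1/3, 1/3)
2. A is where the line through V parallel to BH meets line SH ⇒ A = (1/3, 2/3)
3. X lies on line AV with AX:XV = 1:4 ⇒ X = (1/3, 3/5)
4. G is the centroid of triangle HXV ⇒ G = (2/9, 29/45)
2·[XBA] = -1/45, 2·[GAV] = -1/27
[XBA]:[GAV] = -1/45:-1/27 = 3/5

[XBA]:[GAV] = 3/5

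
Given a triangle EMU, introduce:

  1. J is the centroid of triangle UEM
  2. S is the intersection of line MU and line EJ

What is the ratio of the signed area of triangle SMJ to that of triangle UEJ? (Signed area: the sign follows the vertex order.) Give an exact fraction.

[SMJ]:[UEJ] = -1/2

Work in coordinates with E = (0, 0), M = (1, 0), U = (0, 1).
1. J is the centroid of triangle UEM ⇒ J = (1/3, 1/3)
2. S is the intersection of line MU and line EJ ⇒ S = (1/2, 1/2)
2·[SMJ] = -1/6, 2·[UEJ] = 1/3
[SMJ]:[UEJ] = -1/6:1/3 = -1/2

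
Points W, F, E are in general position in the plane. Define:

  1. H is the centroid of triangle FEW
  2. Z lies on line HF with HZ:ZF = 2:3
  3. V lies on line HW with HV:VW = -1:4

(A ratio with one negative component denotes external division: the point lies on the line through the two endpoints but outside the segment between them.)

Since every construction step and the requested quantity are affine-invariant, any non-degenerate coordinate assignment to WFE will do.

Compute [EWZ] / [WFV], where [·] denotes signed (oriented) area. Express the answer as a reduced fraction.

[EWZ]:[WFV] = 27/20

Choose coordinates W = (0, 0), F = (1, 0), E = (0, 1).
1. H is the centroid of triangle FEW ⇒ H = (1/3, 1/3)
2. Z lies on line HF with HZ:ZF = 2:3 ⇒ Z = (3/5, 1/5)
3. V lies on line HW with HV:VW = -1:4 ⇒ V = (4/9, 4/9)
2·[EWZ] = 3/5, 2·[WFV] = 4/9
[EWZ]:[WFV] = 3/5:4/9 = 27/20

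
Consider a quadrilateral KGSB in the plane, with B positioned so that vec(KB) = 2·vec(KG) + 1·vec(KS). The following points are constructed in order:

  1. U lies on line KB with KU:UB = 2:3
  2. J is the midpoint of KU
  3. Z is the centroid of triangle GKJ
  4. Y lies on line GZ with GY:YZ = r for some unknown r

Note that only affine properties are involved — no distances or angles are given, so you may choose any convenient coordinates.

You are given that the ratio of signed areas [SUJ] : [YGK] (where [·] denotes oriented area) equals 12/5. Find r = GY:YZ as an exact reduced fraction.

r = -5/3

Set K = (0, 0), G = (1, 0), S = (0, 1), B = (2, 1); any affine frame gives the same invariant.
1. U lies on line KB with KU:UB = 2:3 ⇒ U = (4/5, 2/5)
2. J is the midpoint of KU ⇒ J = (2/5, 1/5)
3. Z is the centroid of triangle GKJ ⇒ Z = (7/15, 1/15)
4. With GY:YZ = r, write λ = r/(r+1) so Y = G + λ·(Z−G); Y is affine-linear in λ
Every point depending on Y is an affine combination of Y and λ-independent points, so each such coordinate is linear in λ; the λ² term in each signed area is a multiple of (Z−G)×(Z−G) = 0, so 2·[SUJ] and 2·[YGK] are each linear in λ. Evaluating at λ=0 and λ=1:
  2·[SUJ] = -2/5,   2·[YGK] = -1/15·λ
So [SUJ]:[YGK] = (-2/5) / (-1/15·λ). Setting this equal to 12/5:
  -2/5 = 12/5·(-1/15·λ)  ⇒  λ = 5/2
Then r = λ/(1−λ) = (5/2)/(-3/2) = -5/3. Check: with r = -5/3, Y = (-1/3, 1/6) and [SUJ]:[YGK] = 12/5 as required.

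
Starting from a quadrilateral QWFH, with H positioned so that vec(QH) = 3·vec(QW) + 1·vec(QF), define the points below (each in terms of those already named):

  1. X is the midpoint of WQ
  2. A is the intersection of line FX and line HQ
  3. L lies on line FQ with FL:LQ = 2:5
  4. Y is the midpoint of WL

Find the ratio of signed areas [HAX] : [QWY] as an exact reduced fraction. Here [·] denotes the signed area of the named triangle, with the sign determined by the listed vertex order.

Choose coordinates Q = (0, 0), W = (1, 0), F = (0, 1), H = (3, 1).
1. X is the midpoint of WQ ⇒ X = (1/2, 0)
2. A is the intersection of line FX and line HQ ⇒ A = (3/7, 1/7)
3. L lies on line FQ with FL:LQ = 2:5 ⇒ L = (0, 5/7)
4. Y is the midpoint of WL ⇒ Y = (1/2, 5/14)
2·[HAX] = 3/7, 2·[QWY] = 5/14
[HAX]:[QWY] = 3/7:5/14 = 6/5

[HAX]:[QWY] = 6/5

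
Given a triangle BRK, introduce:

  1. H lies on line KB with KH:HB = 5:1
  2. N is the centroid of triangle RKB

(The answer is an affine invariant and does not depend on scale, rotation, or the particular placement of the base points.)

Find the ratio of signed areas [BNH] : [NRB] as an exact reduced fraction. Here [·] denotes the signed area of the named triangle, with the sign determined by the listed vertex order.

[BNH]:[NRB] = -1/6

Assign B = (0, 0), R = (1, 0), K = (0, 1) — the answer is frame-independent, so this choice is without loss of generality.
1. H lies on line KB with KH:HB = 5:1 ⇒ H = (0, 1/6)
2. N is the centroid of triangle RKB ⇒ N = (1/3, 1/3)
2·[BNH] = 1/18, 2·[NRB] = -1/3
[BNH]:[NRB] = 1/18:-1/3 = -1/6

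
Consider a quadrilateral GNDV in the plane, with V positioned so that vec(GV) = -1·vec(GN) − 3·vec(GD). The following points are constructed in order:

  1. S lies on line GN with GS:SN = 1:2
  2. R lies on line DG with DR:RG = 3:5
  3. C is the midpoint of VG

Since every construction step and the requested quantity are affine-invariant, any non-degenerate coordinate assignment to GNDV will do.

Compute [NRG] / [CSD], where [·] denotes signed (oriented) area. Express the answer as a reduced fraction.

Choose coordinates G = (0, 0), N = (1, 0), D = (0, 1), V = (-1, -3).
1. S lies on line GN with GS:SN = 1:2 ⇒ S = (1/3, 0)
2. R lies on line DG with DR:RG = 3:5 ⇒ R = (0, 5/8)
3. C is the midpoint of VG ⇒ C = (-1/2, -3/2)
2·[NRG] = 5/8, 2·[CSD] = 4/3
[NRG]:[CSD] = 5/8:4/3 = 15/32

[NRG]:[CSD] = 15/32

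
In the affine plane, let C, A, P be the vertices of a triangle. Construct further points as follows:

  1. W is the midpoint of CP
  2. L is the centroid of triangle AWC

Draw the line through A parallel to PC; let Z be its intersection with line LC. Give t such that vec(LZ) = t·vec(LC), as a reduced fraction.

Set C = (0, 0), A = (1, 0), P = (0, 1); any affine frame gives the same invariant.
1. W is the midpoint of CP ⇒ W = (0, 1/2)
2. L is the centroid of triangle AWC ⇒ L = (1/3, 1/6)
through A parallel to PC: direction (0, -1); meets LC at Z = (1, 1/2)
Z = L + t·(C−L) with t = -2

t = -2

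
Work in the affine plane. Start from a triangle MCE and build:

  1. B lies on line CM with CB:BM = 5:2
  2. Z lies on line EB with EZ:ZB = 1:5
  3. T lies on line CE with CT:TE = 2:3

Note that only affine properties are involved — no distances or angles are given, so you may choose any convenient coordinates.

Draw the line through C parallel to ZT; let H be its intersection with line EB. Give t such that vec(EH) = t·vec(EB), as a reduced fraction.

t = 5/18

Set M = (0, 0), C = (1, 0), E = (0, 1); any affine frame gives the same invariant.
1. B lies on line CM with CB:BM = 5:2 ⇒ B = (2/7, 0)
2. Z lies on line EB with EZ:ZB = 1:5 ⇒ Z = (1/21, 5/6)
3. T lies on line CE with CT:TE = 2:3 ⇒ T = (3/5, 2/5)
through C parallel to ZT: direction (58/105, -13/30); meets EB at H = (5/63, 13/18)
H = E + t·(B−E) with t = 5/18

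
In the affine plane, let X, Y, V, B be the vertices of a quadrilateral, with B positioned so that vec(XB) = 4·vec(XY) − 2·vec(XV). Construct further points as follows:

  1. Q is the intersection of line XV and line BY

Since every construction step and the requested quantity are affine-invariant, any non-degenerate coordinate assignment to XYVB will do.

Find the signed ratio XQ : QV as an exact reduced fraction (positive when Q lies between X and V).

XQ:QV = 2

Work in coordinates with X = (0, 0), Y = (1, 0), V = (0, 1), B = (4, -2).
1. Q is the intersection of line XV and line BY ⇒ Q = (0, 2/3)
Q = X + t·(V−X) with t = 2/3, so XQ:QV = t:(1−t) = 2/3:1/3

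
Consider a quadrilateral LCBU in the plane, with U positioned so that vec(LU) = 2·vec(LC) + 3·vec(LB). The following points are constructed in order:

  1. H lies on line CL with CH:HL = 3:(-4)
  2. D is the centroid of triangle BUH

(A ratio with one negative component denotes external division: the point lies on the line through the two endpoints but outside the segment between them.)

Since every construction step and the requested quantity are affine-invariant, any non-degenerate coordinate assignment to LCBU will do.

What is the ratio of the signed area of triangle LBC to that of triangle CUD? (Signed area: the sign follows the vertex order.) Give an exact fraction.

Assign L = (0, 0), C = (1, 0), B = (0, 1), U = (2, 3) — the answer is frame-independent, so this choice is without loss of generality.
1. H lies on line CL with CH:HL = 3:(-4) ⇒ H = (4, 0)
2. D is the centroid of triangle BUH ⇒ D = (2, 4/3)
2·[LBC] = -1, 2·[CUD] = -5/3
[LBC]:[CUD] = -1:-5/3 = 3/5

[LBC]:[CUD] = 3/5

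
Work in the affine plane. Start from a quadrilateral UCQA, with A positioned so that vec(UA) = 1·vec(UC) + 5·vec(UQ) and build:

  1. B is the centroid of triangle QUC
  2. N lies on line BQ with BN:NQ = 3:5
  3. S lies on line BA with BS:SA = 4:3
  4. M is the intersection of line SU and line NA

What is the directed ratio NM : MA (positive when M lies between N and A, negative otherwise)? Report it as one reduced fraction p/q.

NM:MA = 35/96

Work in coordinates with U = (0, 0), C = (1, 0), Q = (0, 1), A = (1, 5).
1. B is the centroid of triangle QUC ⇒ B = (1/3, 1/3)
2. N lies on line BQ with BN:NQ = 3:5 ⇒ N = (5/24, 7/12)
3. S lies on line BA with BS:SA = 4:3 ⇒ S = (5/7, 3)
4. M is the intersection of line SU and line NA ⇒ M = (55/131, 231/131)
M = N + t·(A−N) with t = 35/131, so NM:MA = t:(1−t) = 35/131:96/131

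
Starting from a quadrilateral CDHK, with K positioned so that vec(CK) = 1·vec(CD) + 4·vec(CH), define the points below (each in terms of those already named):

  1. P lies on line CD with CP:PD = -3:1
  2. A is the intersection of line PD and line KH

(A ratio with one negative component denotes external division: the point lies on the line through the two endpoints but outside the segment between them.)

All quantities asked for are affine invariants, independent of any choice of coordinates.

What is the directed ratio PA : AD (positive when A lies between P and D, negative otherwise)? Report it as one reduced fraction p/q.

Work in coordinates with C = (0, 0), D = (1, 0), H = (0, 1), K = (1, 4).
1. P lies on line CD with CP:PD = -3:1 ⇒ P = (3/2, 0)
2. A is the intersection of line PD and line KH ⇒ A = (-1/3, 0)
A = P + t·(D−P) with t = 11/3, so PA:AD = t:(1−t) = 11/3:-8/3

PA:AD = -11/8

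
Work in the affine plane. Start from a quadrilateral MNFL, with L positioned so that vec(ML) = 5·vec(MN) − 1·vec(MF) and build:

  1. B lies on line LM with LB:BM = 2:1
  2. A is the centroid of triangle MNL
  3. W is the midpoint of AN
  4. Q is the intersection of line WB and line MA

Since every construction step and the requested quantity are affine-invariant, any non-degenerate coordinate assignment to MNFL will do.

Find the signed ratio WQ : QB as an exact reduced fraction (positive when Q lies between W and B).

Choose coordinates M = (0, 0), N = (1, 0), F = (0, 1), L = (5, -1).
1. B lies on line LM with LB:BM = 2:1 ⇒ B = (5/3, -1/3)
2. A is the centroid of triangle MNL ⇒ A = (2, -1/3)
3. W is the midpoint of AN ⇒ W = (3/2, -1/6)
4. Q is the intersection of line WB and line MA ⇒ Q = (8/5, -4/15)
Q = W + t·(B−W) with t = 3/5, so WQ:QB = t:(1−t) = 3/5:2/5

WQ:QB = 3/2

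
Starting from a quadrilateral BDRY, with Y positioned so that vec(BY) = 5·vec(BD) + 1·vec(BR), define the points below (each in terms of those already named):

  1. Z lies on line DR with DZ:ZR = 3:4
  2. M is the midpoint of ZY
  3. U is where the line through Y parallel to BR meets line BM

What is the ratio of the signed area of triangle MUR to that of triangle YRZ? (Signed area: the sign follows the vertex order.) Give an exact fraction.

Choose coordinates B = (0, 0), D = (1, 0), R = (0, 1), Y = (5, 1).
1. Z lies on line DR with DZ:ZR = 3:4 ⇒ Z = (4/7, 3/7)
2. M is the midpoint of ZY ⇒ M = (39/14, 5/7)
3. U is where the line through Y parallel to BR meets line BM ⇒ U = (5, 50/39)
2·[MUR] = 31/14, 2·[YRZ] = 20/7
[MUR]:[YRZ] = 31/14:20/7 = 31/40

[MUR]:[YRZ] = 31/40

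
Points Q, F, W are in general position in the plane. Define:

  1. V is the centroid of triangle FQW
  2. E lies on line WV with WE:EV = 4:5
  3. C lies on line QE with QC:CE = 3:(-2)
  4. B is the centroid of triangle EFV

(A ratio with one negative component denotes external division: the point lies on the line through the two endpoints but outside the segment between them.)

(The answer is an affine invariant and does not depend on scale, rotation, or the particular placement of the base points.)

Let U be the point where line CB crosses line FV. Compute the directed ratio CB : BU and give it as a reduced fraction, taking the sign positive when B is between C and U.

CB:BU = 94/5

Set Q = (0, 0), F = (1, 0), W = (0, 1); any affine frame gives the same invariant.
1. V is the centroid of triangle FQW ⇒ V = (1/3, 1/3)
2. E lies on line WV with WE:EV = 4:5 ⇒ E = (4/27, 19/27)
3. C lies on line QE with QC:CE = 3:(-2) ⇒ C = (4/9, 19/9)
4. B is the centroid of triangle EFV ⇒ B = (40/81, 28/81)
line CB meets FV at U = (70/141, 71/282)
B = C + t·(U−C) with t = 94/99, so CB:BU = 94/99:5/99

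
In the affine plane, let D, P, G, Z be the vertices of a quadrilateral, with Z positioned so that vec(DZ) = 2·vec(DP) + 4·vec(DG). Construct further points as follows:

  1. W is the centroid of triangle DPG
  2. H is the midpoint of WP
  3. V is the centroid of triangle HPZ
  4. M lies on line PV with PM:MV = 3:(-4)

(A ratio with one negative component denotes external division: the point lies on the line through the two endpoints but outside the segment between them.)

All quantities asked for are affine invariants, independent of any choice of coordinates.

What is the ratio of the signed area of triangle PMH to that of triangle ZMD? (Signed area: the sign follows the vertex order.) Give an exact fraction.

[PMH]:[ZMD] = 9/58

Choose coordinates D = (0, 0), P = (1, 0), G = (0, 1), Z = (2, 4).
1. W is the centroid of triangle DPG ⇒ W = (1/3, 1/3)
2. H is the midpoint of WP ⇒ H = (2/3, 1/6)
3. V is the centroid of triangle HPZ ⇒ V = (11/9, 25/18)
4. M lies on line PV with PM:MV = 3:(-4) ⇒ M = (1/3, -25/6)
2·[PMH] = -3/2, 2·[ZMD] = -29/3
[PMH]:[ZMD] = -3/2:-29/3 = 9/58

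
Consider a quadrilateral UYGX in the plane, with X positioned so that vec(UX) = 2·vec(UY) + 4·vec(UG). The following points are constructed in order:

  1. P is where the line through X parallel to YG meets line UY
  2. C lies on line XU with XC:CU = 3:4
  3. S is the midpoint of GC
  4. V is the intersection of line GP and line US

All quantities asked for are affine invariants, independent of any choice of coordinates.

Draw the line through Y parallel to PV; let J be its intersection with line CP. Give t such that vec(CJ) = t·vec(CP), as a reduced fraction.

Set U = (0, 0), Y = (1, 0), G = (0, 1), X = (2, 4); any affine frame gives the same invariant.
1. P is where the line through X parallel to YG meets line UY ⇒ P = (6, 0)
2. C lies on line XU with XC:CU = 3:4 ⇒ C = (8/7, 16/7)
3. S is the midpoint of GC ⇒ S = (4/7, 23/14)
4. V is the intersection of line GP and line US ⇒ V = (24/73, 69/73)
through Y parallel to PV: direction (-414/73, 69/73); meets CP at J = (271/31, -40/31)
J = C + t·(P−C) with t = 97/62

t = 97/62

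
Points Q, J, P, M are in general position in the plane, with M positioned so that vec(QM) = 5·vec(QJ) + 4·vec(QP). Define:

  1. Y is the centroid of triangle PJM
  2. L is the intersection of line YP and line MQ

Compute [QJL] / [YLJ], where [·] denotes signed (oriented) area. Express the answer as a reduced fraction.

Set Q = (0, 0), J = (1, 0), P = (0, 1), M = (5, 4); any affine frame gives the same invariant.
1. Y is the centroid of triangle PJM ⇒ Y = (2, 5/3)
2. L is the intersection of line YP and line MQ ⇒ L = (15/7, 12/7)
2·[QJL] = 12/7, 2·[YLJ] = -4/21
[QJL]:[YLJ] = 12/7:-4/21 = -9

[QJL]:[YLJ] = -9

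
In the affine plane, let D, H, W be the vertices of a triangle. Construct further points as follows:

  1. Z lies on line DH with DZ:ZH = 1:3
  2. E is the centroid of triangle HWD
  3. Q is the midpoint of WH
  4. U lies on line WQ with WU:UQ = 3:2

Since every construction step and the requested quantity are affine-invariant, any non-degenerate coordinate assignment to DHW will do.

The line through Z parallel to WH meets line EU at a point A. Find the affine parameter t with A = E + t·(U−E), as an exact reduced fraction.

t = -5/4

Choose coordinates D = (0, 0), H = (1, 0), W = (0, 1).
1. Z lies on line DH with DZ:ZH = 1:3 ⇒ Z = (1/4, 0)
2. E is the centroid of triangle HWD ⇒ E = (1/3, 1/3)
3. Q is the midpoint of WH ⇒ Q = (1/2, 1/2)
4. U lies on line WQ with WU:UQ = 3:2 ⇒ U = (3/10, 7/10)
through Z parallel to WH: direction (1, -1); meets EU at A = (3/8, -1/8)
A = E + t·(U−E) with t = -5/4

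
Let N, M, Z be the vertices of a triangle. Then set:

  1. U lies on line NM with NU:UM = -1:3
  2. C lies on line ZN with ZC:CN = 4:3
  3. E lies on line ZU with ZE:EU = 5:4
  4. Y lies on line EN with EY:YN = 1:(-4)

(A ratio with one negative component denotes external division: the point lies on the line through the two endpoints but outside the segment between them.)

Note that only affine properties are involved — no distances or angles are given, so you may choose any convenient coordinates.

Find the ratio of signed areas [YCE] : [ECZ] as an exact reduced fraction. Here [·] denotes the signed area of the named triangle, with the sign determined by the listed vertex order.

Set N = (0, 0), M = (1, 0), Z = (0, 1); any affine frame gives the same invariant.
1. U lies on line NM with NU:UM = -1:3 ⇒ U = (-1/2, 0)
2. C lies on line ZN with ZC:CN = 4:3 ⇒ C = (0, 3/7)
3. E lies on line ZU with ZE:EU = 5:4 ⇒ E = (-5/18, 4/9)
4. Y lies on line EN with EY:YN = 1:(-4) ⇒ Y = (-10/27, 16/27)
2·[YCE] = -5/126, 2·[ECZ] = 10/63
[YCE]:[ECZ] = -5/126:10/63 = -1/4

[YCE]:[ECZ] = -1/4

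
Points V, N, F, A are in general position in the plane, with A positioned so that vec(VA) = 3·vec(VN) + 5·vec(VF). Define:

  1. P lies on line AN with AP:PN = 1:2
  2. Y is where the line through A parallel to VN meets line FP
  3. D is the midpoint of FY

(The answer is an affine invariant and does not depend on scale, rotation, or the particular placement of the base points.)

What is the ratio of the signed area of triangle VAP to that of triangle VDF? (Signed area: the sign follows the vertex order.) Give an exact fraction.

Assign V = (0, 0), N = (1, 0), F = (0, 1), A = (3, 5) — the answer is frame-independent, so this choice is without loss of generality.
1. P lies on line AN with AP:PN = 1:2 ⇒ P = (7/3, 10/3)
2. Y is where the line through A parallel to VN meets line FP ⇒ Y = (4, 5)
3. D is the midpoint of FY ⇒ D = (2, 3)
2·[VAP] = -5/3, 2·[VDF] = 2
[VAP]:[VDF] = -5/3:2 = -5/6

[VAP]:[VDF] = -5/6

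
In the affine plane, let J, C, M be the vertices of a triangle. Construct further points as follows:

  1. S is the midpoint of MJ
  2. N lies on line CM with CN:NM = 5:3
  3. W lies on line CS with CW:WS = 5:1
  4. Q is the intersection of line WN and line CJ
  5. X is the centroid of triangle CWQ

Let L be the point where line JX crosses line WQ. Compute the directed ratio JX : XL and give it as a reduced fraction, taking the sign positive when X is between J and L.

Work in coordinates with J = (0, 0), C = (1, 0), M = (0, 1).
1. S is the midpoint of MJ ⇒ S = (0, 1/2)
2. N lies on line CM with CN:NM = 5:3 ⇒ N = (3/8, 5/8)
3. W lies on line CS with CW:WS = 5:1 ⇒ W = (1/6, 5/12)
4. Q is the intersection of line WN and line CJ ⇒ Q = (-1/4, 0)
5. X is the centroid of triangle CWQ ⇒ X = (11/36, 5/36)
line JX meets WQ at L = (-11/24, -5/24)
X = J + t·(L−J) with t = -2/3, so JX:XL = -2/3:5/3

JX:XL = -2/5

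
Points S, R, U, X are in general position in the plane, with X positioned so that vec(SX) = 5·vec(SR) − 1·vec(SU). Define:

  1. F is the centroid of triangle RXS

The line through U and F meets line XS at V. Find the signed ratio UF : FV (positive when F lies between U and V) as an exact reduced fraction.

Assign S = (0, 0), R = (1, 0), U = (0, 1), X = (5, -1) — the answer is frame-independent, so this choice is without loss of generality.
1. F is the centroid of triangle RXS ⇒ F = (2, -1/3)
line UF meets XS at V = (15/7, -3/7)
F = U + t·(V−U) with t = 14/15, so UF:FV = 14/15:1/15

UF:FV = 14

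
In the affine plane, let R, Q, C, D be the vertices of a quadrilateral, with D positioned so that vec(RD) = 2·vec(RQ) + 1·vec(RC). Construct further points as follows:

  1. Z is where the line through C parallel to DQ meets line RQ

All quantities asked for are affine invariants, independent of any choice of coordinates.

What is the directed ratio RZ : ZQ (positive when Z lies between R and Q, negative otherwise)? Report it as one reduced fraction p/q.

Choose coordinates R = (0, 0), Q = (1, 0), C = (0, 1), D = (2, 1).
1. Z is where the line through C parallel to DQ meets line RQ ⇒ Z = (-1, 0)
Z = R + t·(Q−R) with t = -1, so RZ:ZQ = t:(1−t) = -1:2

RZ:ZQ = -1/2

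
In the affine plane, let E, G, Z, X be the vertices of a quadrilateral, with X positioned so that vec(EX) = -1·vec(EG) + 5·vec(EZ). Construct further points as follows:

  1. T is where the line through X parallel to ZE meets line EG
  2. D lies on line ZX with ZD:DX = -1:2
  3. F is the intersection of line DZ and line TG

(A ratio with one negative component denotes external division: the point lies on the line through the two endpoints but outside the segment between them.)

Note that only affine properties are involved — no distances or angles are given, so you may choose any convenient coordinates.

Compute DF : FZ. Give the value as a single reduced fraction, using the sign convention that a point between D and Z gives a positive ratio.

Choose coordinates E = (0, 0), G = (1, 0), Z = (0, 1), X = (-1, 5).
1. T is where the line through X parallel to ZE meets line EG ⇒ T = (-1, 0)
2. D lies on line ZX with ZD:DX = -1:2 ⇒ D = (1, -3)
3. F is the intersection of line DZ and line TG ⇒ F = (1/4, 0)
F = D + t·(Z−D) with t = 3/4, so DF:FZ = t:(1−t) = 3/4:1/4

DF:FZ = 3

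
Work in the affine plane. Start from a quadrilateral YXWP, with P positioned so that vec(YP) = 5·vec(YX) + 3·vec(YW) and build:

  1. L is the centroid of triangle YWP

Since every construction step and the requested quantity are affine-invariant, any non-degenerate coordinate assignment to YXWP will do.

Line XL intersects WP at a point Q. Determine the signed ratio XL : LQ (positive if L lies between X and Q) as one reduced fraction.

XL:LQ = 16/5

Assign Y = (0, 0), X = (1, 0), W = (0, 1), P = (5, 3) — the answer is frame-independent, so this choice is without loss of generality.
1. L is the centroid of triangle YWP ⇒ L = (5/3, 4/3)
line XL meets WP at Q = (15/8, 7/4)
L = X + t·(Q−X) with t = 16/21, so XL:LQ = 16/21:5/21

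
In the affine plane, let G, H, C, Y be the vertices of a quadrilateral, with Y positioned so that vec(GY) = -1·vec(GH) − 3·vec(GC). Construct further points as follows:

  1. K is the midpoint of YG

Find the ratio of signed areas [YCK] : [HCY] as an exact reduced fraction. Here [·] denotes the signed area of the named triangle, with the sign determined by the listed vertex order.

Set G = (0, 0), H = (1, 0), C = (0, 1), Y = (-1, -3); any affine frame gives the same invariant.
1. K is the midpoint of YG ⇒ K = (-1/2, -3/2)
2·[YCK] = -1/2, 2·[HCY] = 5
[YCK]:[HCY] = -1/2:5 = -1/10

[YCK]:[HCY] = -1/10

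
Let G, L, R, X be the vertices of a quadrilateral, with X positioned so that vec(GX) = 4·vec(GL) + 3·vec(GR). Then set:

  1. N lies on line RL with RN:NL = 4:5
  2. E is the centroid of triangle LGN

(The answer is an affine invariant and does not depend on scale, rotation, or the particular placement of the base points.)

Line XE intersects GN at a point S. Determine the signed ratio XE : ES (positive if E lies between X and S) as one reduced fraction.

XE:ES = 19/5

Work in coordinates with G = (0, 0), L = (1, 0), R = (0, 1), X = (4, 3).
1. N lies on line RL with RN:NL = 4:5 ⇒ N = (4/9, 5/9)
2. E is the centroid of triangle LGN ⇒ E = (13/27, 5/27)
line XE meets GN at S = (-4/9, -5/9)
E = X + t·(S−X) with t = 19/24, so XE:ES = 19/24:5/24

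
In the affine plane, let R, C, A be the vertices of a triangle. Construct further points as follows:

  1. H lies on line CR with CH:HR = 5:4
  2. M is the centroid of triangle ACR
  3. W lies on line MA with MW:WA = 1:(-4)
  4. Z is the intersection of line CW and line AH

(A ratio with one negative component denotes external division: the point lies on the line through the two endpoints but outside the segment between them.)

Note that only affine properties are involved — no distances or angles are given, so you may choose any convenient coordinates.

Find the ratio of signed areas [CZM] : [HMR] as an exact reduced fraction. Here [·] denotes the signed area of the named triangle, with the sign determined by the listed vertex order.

[CZM]:[HMR] = -135/164

Set R = (0, 0), C = (1, 0), A = (0, 1); any affine frame gives the same invariant.
1. H lies on line CR with CH:HR = 5:4 ⇒ H = (4/9, 0)
2. M is the centroid of triangle ACR ⇒ M = (1/3, 1/3)
3. W lies on line MA with MW:WA = 1:(-4) ⇒ W = (4/9, 1/9)
4. Z is the intersection of line CW and line AH ⇒ Z = (16/41, 5/41)
2·[CZM] = -5/41, 2·[HMR] = 4/27
[CZM]:[HMR] = -5/41:4/27 = -135/164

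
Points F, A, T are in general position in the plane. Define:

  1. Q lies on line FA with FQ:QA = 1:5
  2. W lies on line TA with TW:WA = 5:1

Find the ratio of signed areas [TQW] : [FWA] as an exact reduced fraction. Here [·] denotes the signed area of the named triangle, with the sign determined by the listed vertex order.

[TQW]:[FWA] = -25/6

Assign F = (0, 0), A = (1, 0), T = (0, 1) — the answer is frame-independent, so this choice is without loss of generality.
1. Q lies on line FA with FQ:QA = 1:5 ⇒ Q = (1/6, 0)
2. W lies on line TA with TW:WA = 5:1 ⇒ W = (5/6, 1/6)
2·[TQW] = 25/36, 2·[FWA] = -1/6
[TQW]:[FWA] = 25/36:-1/6 = -25/6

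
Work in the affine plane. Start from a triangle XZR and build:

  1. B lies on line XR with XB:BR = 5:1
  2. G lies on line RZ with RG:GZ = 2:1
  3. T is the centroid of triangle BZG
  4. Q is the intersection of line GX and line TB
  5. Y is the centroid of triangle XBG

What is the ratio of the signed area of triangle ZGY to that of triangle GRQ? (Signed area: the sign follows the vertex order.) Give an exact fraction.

Assign X = (0, 0), Z = (1, 0), R = (0, 1) — the answer is frame-independent, so this choice is without loss of generality.
1. B lies on line XR with XB:BR = 5:1 ⇒ B = (0, 5/6)
2. G lies on line RZ with RG:GZ = 2:1 ⇒ G = (2/3, 1/3)
3. T is the centroid of triangle BZG ⇒ T = (5/9, 7/18)
4. Q is the intersection of line GX and line TB ⇒ Q = (25/39, 25/78)
5. Y is the centroid of triangle XBG ⇒ Y = (2/9, 7/18)
2·[ZGY] = 7/54, 2·[GRQ] = 1/39
[ZGY]:[GRQ] = 7/54:1/39 = 91/18

[ZGY]:[GRQ] = 91/18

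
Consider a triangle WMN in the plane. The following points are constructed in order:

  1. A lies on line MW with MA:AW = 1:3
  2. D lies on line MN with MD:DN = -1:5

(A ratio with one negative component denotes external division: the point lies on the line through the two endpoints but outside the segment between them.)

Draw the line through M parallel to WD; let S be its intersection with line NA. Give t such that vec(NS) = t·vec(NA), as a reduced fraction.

t = 16/17

Work in coordinates with W = (0, 0), M = (1, 0), N = (0, 1).
1. A lies on line MW with MA:AW = 1:3 ⇒ A = (3/4, 0)
2. D lies on line MN with MD:DN = -1:5 ⇒ D = (5/4, -1/4)
through M parallel to WD: direction (5/4, -1/4); meets NA at S = (12/17, 1/17)
S = N + t·(A−N) with t = 16/17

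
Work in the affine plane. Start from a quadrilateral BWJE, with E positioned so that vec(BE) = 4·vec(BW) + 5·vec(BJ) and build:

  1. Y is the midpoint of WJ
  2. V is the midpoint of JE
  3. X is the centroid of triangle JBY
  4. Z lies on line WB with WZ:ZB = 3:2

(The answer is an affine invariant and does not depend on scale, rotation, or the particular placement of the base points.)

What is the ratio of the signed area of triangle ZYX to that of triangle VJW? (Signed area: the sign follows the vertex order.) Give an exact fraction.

Work in coordinates with B = (0, 0), W = (1, 0), J = (0, 1), E = (4, 5).
1. Y is the midpoint of WJ ⇒ Y = (1/2, 1/2)
2. V is the midpoint of JE ⇒ V = (2, 3)
3. X is the centroid of triangle JBY ⇒ X = (1/6, 1/2)
4. Z lies on line WB with WZ:ZB = 3:2 ⇒ Z = (2/5, 0)
2·[ZYX] = 1/6, 2·[VJW] = 4
[ZYX]:[VJW] = 1/6:4 = 1/24

[ZYX]:[VJW] = 1/24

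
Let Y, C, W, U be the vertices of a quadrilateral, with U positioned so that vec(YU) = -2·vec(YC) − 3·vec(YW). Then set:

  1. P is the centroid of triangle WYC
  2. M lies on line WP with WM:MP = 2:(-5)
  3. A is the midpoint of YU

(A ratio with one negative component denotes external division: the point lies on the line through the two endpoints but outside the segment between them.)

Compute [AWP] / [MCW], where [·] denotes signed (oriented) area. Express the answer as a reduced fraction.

Assign Y = (0, 0), C = (1, 0), W = (0, 1), U = (-2, -3) — the answer is frame-independent, so this choice is without loss of generality.
1. P is the centroid of triangle WYC ⇒ P = (1/3, 1/3)
2. M lies on line WP with WM:MP = 2:(-5) ⇒ M = (-2/9, 13/9)
3. A is the midpoint of YU ⇒ A = (-1, -3/2)
2·[AWP] = -3/2, 2·[MCW] = -2/9
[AWP]:[MCW] = -3/2:-2/9 = 27/4

[AWP]:[MCW] = 27/4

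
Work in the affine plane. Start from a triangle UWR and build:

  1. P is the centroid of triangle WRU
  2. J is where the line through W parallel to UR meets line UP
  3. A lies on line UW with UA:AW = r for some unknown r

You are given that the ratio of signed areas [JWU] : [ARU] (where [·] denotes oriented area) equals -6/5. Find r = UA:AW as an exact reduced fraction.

Assign U = (0, 0), W = (1, 0), R = (0, 1) — the answer is frame-independent, so this choice is without loss of generality.
1. P is the centroid of triangle WRU ⇒ P = (1/3, 1/3)
2. J is where the line through W parallel to UR meets line UP ⇒ J = (1, 1)
3. With UA:AW = r, write λ = r/(r+1) so A = U + λ·(W−U); A is affine-linear in λ
Every point depending on A is an affine combination of A and λ-independent points, so each such coordinate is linear in λ; the λ² term in each signed area is a multiple of (W−U)×(W−U) = 0, so 2·[JWU] and 2·[ARU] are each linear in λ. Evaluating at λ=0 and λ=1:
  2·[JWU] = -1,   2·[ARU] = λ
So [JWU]:[ARU] = (-1) / (λ). Setting this equal to -6/5:
  -1 = -6/5·(λ)  ⇒  λ = 5/6
Then r = λ/(1−λ) = (5/6)/(1/6) = 5. Check: with r = 5, A = (5/6, 0) and [JWU]:[ARU] = -6/5 as required.

r = 5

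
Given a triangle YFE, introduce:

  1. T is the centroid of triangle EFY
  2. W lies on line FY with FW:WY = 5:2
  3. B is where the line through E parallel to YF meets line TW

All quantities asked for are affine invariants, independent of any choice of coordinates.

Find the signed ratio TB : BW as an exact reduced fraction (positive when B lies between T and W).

TB:BW = -2/3

Assign Y = (0, 0), F = (1, 0), E = (0, 1) — the answer is frame-independent, so this choice is without loss of generality.
1. T is the centroid of triangle EFY ⇒ T = (1/3, 1/3)
2. W lies on line FY with FW:WY = 5:2 ⇒ W = (2/7, 0)
3. B is where the line through E parallel to YF meets line TW ⇒ B = (3/7, 1)
B = T + t·(W−T) with t = -2, so TB:BW = t:(1−t) = -2:3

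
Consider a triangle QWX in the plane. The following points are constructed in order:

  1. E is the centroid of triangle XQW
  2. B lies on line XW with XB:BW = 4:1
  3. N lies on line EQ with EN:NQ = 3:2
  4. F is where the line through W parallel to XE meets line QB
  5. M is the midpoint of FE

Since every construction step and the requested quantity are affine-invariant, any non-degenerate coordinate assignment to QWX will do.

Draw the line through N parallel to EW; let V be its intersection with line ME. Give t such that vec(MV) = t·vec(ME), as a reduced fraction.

Work in coordinates with Q = (0, 0), W = (1, 0), X = (0, 1).
1. E is the centroid of triangle XQW ⇒ E = (1/3, 1/3)
2. B lies on line XW with XB:BW = 4:1 ⇒ B = (4/5, 1/5)
3. N lies on line EQ with EN:NQ = 3:2 ⇒ N = (2/15, 2/15)
4. F is where the line through W parallel to XE meets line QB ⇒ F = (8/9, 2/9)
5. M is the midpoint of FE ⇒ M = (11/18, 5/18)
through N parallel to EW: direction (2/3, -1/3); meets ME at V = (-2/3, 8/15)
V = M + t·(E−M) with t = 23/5

t = 23/5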